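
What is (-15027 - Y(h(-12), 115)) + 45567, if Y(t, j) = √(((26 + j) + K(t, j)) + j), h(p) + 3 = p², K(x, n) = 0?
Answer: 30524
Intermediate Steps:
h(p) = -3 + p²
Y(t, j) = √(26 + 2*j) (Y(t, j) = √(((26 + j) + 0) + j) = √((26 + j) + j) = √(26 + 2*j))
(-15027 - Y(h(-12), 115)) + 45567 = (-15027 - √(26 + 2*115)) + 45567 = (-15027 - √(26 + 230)) + 45567 = (-15027 - √256) + 45567 = (-15027 - 1*16) + 45567 = (-15027 - 16) + 45567 = -15043 + 45567 = 30524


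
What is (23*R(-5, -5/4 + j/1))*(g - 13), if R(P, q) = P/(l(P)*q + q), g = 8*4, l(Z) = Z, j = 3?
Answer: 2185/7 ≈ 312.14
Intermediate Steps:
g = 32
R(P, q) = P/(q + P*q) (R(P, q) = P/(P*q + q) = P/(q + P*q))
(23*R(-5, -5/4 + j/1))*(g - 13) = (23*(-5/((-5/4 + 3/1)*(1 - 5))))*(32 - 13) = (23*(-5/((-5*¼ + 3*1)*(-4))))*19 = (23*(-5*(-¼)/(-5/4 + 3)))*19 = (23*(-5*(-¼)/7/4))*19 = (23*(-5*4/7*(-¼)))*19 = (23*(5/7))*19 = (115/7)*19 = 2185/7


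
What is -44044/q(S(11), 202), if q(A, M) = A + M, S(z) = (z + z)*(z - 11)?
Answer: -22022/101 ≈ -218.04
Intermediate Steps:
S(z) = 2*z*(-11 + z) (S(z) = (2*z)*(-11 + z) = 2*z*(-11 + z))
-44044/q(S(11), 202) = -44044/(2*11*(-11 + 11) + 202) = -44044/(2*11*0 + 202) = -44044/(0 + 202) = -44044/202 = -44044*1/202 = -22022/101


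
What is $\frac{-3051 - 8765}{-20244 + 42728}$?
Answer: $- \frac{422}{803} \approx -0.52553$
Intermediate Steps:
$\frac{-3051 - 8765}{-20244 + 42728} = - \frac{11816}{22484} = \left(-11816\right) \frac{1}{22484} = - \frac{422}{803}$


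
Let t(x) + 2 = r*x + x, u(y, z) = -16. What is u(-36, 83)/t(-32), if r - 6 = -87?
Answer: -8/1279 ≈ -0.0062549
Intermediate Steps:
r = -81 (r = 6 - 87 = -81)
t(x) = -2 - 80*x (t(x) = -2 + (-81*x + x) = -2 - 80*x)
u(-36, 83)/t(-32) = -16/(-2 - 80*(-32)) = -16/(-2 + 2560) = -16/2558 = -16*1/2558 = -8/1279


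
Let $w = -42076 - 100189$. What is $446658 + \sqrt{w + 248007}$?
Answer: $446658 + 7 \sqrt{2158} \approx 4.4698 \cdot 10^{5}$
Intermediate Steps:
$w = -142265$
$446658 + \sqrt{w + 248007} = 446658 + \sqrt{-142265 + 248007} = 446658 + \sqrt{105742} = 446658 + 7 \sqrt{2158}$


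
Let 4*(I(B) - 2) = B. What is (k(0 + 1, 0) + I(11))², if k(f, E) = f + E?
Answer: 529/16 ≈ 33.063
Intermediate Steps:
k(f, E) = E + f
I(B) = 2 + B/4
(k(0 + 1, 0) + I(11))² = ((0 + (0 + 1)) + (2 + (¼)*11))² = ((0 + 1) + (2 + 11/4))² = (1 + 19/4)² = (23/4)² = 529/16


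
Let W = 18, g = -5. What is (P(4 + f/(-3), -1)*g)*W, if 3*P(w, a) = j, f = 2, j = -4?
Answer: 120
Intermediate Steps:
P(w, a) = -4/3 (P(w, a) = (⅓)*(-4) = -4/3)
(P(4 + f/(-3), -1)*g)*W = -4/3*(-5)*18 = (20/3)*18 = 120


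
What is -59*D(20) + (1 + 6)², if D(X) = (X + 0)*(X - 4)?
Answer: -18831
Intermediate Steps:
D(X) = X*(-4 + X)
-59*D(20) + (1 + 6)² = -1180*(-4 + 20) + (1 + 6)² = -1180*16 + 7² = -59*320 + 49 = -18880 + 49 = -18831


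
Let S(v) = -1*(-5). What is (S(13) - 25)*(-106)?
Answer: 2120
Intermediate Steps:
S(v) = 5
(S(13) - 25)*(-106) = (5 - 25)*(-106) = -20*(-106) = 2120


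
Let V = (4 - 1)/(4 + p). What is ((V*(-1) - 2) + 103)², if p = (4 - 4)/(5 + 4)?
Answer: 160801/16 ≈ 10050.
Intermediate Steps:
p = 0 (p = 0/9 = 0*(⅑) = 0)
V = ¾ (V = (4 - 1)/(4 + 0) = 3/4 = 3*(¼) = ¾ ≈ 0.75000)
((V*(-1) - 2) + 103)² = (((¾)*(-1) - 2) + 103)² = ((-¾ - 2) + 103)² = (-11/4 + 103)² = (401/4)² = 160801/16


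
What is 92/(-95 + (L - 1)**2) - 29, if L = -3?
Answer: -2383/79 ≈ -30.165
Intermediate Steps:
92/(-95 + (L - 1)**2) - 29 = 92/(-95 + (-3 - 1)**2) - 29 = 92/(-95 + (-4)**2) - 29 = 92/(-95 + 16) - 29 = 92/(-79) - 29 = 92*(-1/79) - 29 = -92/79 - 29 = -2383/79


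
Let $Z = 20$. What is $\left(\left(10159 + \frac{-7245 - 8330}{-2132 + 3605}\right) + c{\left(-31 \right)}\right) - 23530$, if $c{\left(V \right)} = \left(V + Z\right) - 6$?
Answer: $- \frac{19736099}{1473} \approx -13399.0$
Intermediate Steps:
$c{\left(V \right)} = 14 + V$ ($c{\left(V \right)} = \left(V + 20\right) - 6 = \left(20 + V\right) - 6 = 14 + V$)
$\left(\left(10159 + \frac{-7245 - 8330}{-2132 + 3605}\right) + c{\left(-31 \right)}\right) - 23530 = \left(\left(10159 + \frac{-7245 - 8330}{-2132 + 3605}\right) + \left(14 - 31\right)\right) - 23530 = \left(\left(10159 - \frac{15575}{1473}\right) - 17\right) - 23530 = \left(\frac{14948632}{1473} - 17\right) - 23530 = \frac{14923591}{1473} - 23530 = - \frac{19736099}{1473}$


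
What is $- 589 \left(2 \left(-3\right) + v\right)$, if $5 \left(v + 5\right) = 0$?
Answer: $6479$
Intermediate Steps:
$v = -5$ ($v = -5 + \frac{1}{5} \cdot 0 = -5 + 0 = -5$)
$- 589 \left(2 \left(-3\right) + v\right) = - 589 \left(2 \left(-3\right) - 5\right) = - 589 \left(-6 - 5\right) = \left(-589\right) \left(-11\right) = 6479$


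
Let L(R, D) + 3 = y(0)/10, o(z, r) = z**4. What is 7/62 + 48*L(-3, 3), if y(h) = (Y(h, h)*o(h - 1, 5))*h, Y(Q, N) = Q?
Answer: -8921/62 ≈ -143.89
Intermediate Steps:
y(h) = h**2*(-1 + h)**4 (y(h) = (h*(h - 1)**4)*h = (h*(-1 + h)**4)*h = h**2*(-1 + h)**4)
L(R, D) = -3 (L(R, D) = -3 + (0**2*(-1 + 0)**4)/10 = -3 + (0*(-1)**4)*(1/10) = -3 + (0*1)*(1/10) = -3 + 0*(1/10) = -3 + 0 = -3)
7/62 + 48*L(-3, 3) = 7/62 + 48*(-3) = 7*(1/62) - 144 = 7/62 - 144 = -8921/62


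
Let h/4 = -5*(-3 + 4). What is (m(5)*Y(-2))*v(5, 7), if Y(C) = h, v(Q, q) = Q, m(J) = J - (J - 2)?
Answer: -200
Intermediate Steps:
m(J) = 2 (m(J) = J - (-2 + J) = J + (2 - J) = 2)
h = -20 (h = 4*(-5*(-3 + 4)) = 4*(-5*1) = 4*(-5) = -20)
Y(C) = -20
(m(5)*Y(-2))*v(5, 7) = (2*(-20))*5 = -40*5 = -200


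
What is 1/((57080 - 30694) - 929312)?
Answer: -1/902926 ≈ -1.1075e-6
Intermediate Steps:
1/((57080 - 30694) - 929312) = 1/(26386 - 929312) = 1/(-902926) = -1/902926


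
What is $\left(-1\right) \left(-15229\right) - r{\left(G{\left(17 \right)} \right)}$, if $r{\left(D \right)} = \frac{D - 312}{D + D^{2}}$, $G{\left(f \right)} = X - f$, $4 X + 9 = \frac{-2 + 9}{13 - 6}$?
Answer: $\frac{5208649}{342} \approx 15230.0$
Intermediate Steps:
$X = -2$ ($X = - \frac{9}{4} + \frac{\left(-2 + 9\right) \frac{1}{13 - 6}}{4} = - \frac{9}{4} + \frac{7 \cdot \frac{1}{7}}{4} = - \frac{9}{4} + \frac{1}{4} \cdot 1 = - \frac{9}{4} + \frac{1}{4} = -2$)
$G{\left(f \right)} = -2 - f$
$r{\left(D \right)} = \frac{-312 + D}{D + D^{2}}$
$\left(-1\right) \left(-15229\right) - r{\left(G{\left(17 \right)} \right)} = \left(-1\right) \left(-15229\right) - \frac{-312 - 19}{\left(-2 - 17\right) \left(1 - 19\right)} = 15229 - \frac{-312 - 19}{\left(-2 - 17\right) \left(1 - 19\right)} = 15229 - \frac{-312 - 19}{\left(-19\right) \left(1 - 19\right)} = 15229 - \left(- \frac{1}{19}\right) \frac{1}{-18} \left(-331\right) = 15229 - \left(- \frac{1}{19}\right) \left(- \frac{1}{18}\right) \left(-331\right) = 15229 - - \frac{331}{342} = 15229 + \frac{331}{342} = \frac{5208649}{342}$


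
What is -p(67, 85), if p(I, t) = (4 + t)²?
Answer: -7921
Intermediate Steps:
-p(67, 85) = -(4 + 85)² = -1*89² = -1*7921 = -7921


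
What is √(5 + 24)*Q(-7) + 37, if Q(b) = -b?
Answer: 37 + 7*√29 ≈ 74.696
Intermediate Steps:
√(5 + 24)*Q(-7) + 37 = √(5 + 24)*(-1*(-7)) + 37 = √29*7 + 37 = 7*√29 + 37 = 37 + 7*√29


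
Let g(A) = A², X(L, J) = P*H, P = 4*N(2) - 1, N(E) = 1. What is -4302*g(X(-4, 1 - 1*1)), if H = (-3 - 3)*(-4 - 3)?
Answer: -68298552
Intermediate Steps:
P = 3 (P = 4*1 - 1 = 4 - 1 = 3)
H = 42 (H = -6*(-7) = 42)
X(L, J) = 126 (X(L, J) = 3*42 = 126)
-4302*g(X(-4, 1 - 1*1)) = -4302*126² = -4302*15876 = -68298552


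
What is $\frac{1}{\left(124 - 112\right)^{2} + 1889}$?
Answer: $\frac{1}{2033} \approx 0.00049188$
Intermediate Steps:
$\frac{1}{\left(124 - 112\right)^{2} + 1889} = \frac{1}{12^{2} + 1889} = \frac{1}{144 + 1889} = \frac{1}{2033}$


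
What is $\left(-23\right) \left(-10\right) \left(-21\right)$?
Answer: $-4830$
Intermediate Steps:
$\left(-23\right) \left(-10\right) \left(-21\right) = 230 \left(-21\right) = -4830$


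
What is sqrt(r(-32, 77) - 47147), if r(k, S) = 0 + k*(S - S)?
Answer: I*sqrt(47147) ≈ 217.13*I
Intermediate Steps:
r(k, S) = 0 (r(k, S) = 0 + k*0 = 0 + 0 = 0)
sqrt(r(-32, 77) - 47147) = sqrt(0 - 47147) = sqrt(-47147) = I*sqrt(47147)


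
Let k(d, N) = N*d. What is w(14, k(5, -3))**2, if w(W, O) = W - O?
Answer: 841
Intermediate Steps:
w(14, k(5, -3))**2 = (14 - (-3)*5)**2 = (14 - 1*(-15))**2 = (14 + 15)**2 = 29**2 = 841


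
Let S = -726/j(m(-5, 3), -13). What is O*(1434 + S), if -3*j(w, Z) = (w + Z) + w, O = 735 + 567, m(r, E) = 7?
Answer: 4702824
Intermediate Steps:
O = 1302
j(w, Z) = -2*w/3 - Z/3 (j(w, Z) = -((w + Z) + w)/3 = -((Z + w) + w)/3 = -(Z + 2*w)/3 = -2*w/3 - Z/3)
S = 2178 (S = -726/(-2/3*7 - 1/3*(-13)) = -726/(-14/3 + 13/3) = -726/(-1/3) = -726*(-3) = 2178)
O*(1434 + S) = 1302*(1434 + 2178) = 1302*3612 = 4702824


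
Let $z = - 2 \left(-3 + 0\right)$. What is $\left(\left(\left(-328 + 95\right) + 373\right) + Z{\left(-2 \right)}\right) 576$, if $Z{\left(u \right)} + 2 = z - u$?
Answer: $84096$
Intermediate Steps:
$z = 6$ ($z = \left(-2\right) \left(-3\right) = 6$)
$Z{\left(u \right)} = 4 - u$ ($Z{\left(u \right)} = -2 - \left(-6 + u\right) = 4 - u$)
$\left(\left(\left(-328 + 95\right) + 373\right) + Z{\left(-2 \right)}\right) 576 = \left(\left(\left(-328 + 95\right) + 373\right) + \left(4 - -2\right)\right) 576 = \left(\left(-233 + 373\right) + \left(4 + 2\right)\right) 576 = \left(140 + 6\right) 576 = 146 \cdot 576 = 84096$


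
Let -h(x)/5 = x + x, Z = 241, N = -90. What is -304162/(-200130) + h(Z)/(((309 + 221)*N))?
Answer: 49969469/31820670 ≈ 1.5703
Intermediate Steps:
h(x) = -10*x (h(x) = -5*(x + x) = -10*x)
-304162/(-200130) + h(Z)/(((309 + 221)*N)) = -304162/(-200130) + (-10*241)/(((309 + 221)*(-90))) = -304162*(-1/200130) - 2410/(530*(-90)) = 152081/100065 - 2410/(-47700) = 152081/100065 - 2410*(-1/47700) = 152081/100065 + 241/4770 = 49969469/31820670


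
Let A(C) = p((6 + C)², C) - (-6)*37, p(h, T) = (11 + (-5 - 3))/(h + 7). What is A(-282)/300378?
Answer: 5637543/7627899058 ≈ 0.00073907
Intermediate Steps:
p(h, T) = 3/(7 + h) (p(h, T) = (11 - 8)/(7 + h) = 3/(7 + h))
A(C) = 222 + 3/(7 + (6 + C)²) (A(C) = 3/(7 + (6 + C)²) - (-6)*37 = 3/(7 + (6 + C)²) - 1*(-222) = 3/(7 + (6 + C)²) + 222 = 222 + 3/(7 + (6 + C)²))
A(-282)/300378 = (3*(519 + 74*(6 - 282)²)/(7 + (6 - 282)²))/300378 = (3*(519 + 74*(-276)²)/(7 + (-276)²))*(1/300378) = (3*(519 + 74*76176)/(7 + 76176))*(1/300378) = (3*(519 + 5637024)/76183)*(1/300378) = (3*(1/76183)*5637543)*(1/300378) = (16912629/76183)*(1/300378) = 5637543/7627899058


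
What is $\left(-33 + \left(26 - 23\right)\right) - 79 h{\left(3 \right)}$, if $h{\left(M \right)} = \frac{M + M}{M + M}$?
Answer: $-109$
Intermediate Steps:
$h{\left(M \right)} = 1$ ($h{\left(M \right)} = \frac{2 M}{2 M} = 2 M \frac{1}{2 M} = 1$)
$\left(-33 + \left(26 - 23\right)\right) - 79 h{\left(3 \right)} = \left(-33 + \left(26 - 23\right)\right) - 79 = \left(-33 + 3\right) - 79 = -30 - 79 = -109$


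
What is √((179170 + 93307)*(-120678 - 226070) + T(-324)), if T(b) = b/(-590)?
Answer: I*√8222196388574110/295 ≈ 3.0738e+5*I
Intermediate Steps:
T(b) = -b/590 (T(b) = b*(-1/590) = -b/590)
√((179170 + 93307)*(-120678 - 226070) + T(-324)) = √((179170 + 93307)*(-120678 - 226070) - 1/590*(-324)) = √(272477*(-346748) + 162/295) = √(-94480854796 + 162/295) = √(-27871852164658/295) = I*√8222196388574110/295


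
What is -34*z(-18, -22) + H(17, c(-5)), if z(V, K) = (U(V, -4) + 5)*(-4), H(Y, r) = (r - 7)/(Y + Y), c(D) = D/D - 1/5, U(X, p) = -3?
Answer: 46209/170 ≈ 271.82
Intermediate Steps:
c(D) = 4/5 (c(D) = 1 - 1*1/5 = 1 - 1/5 = 4/5)
H(Y, r) = (-7 + r)/(2*Y) (H(Y, r) = (-7 + r)/((2*Y)) = (-7 + r)*(1/(2*Y)) = (-7 + r)/(2*Y))
z(V, K) = -8 (z(V, K) = (-3 + 5)*(-4) = 2*(-4) = -8)
-34*z(-18, -22) + H(17, c(-5)) = -34*(-8) + (1/2)*(-7 + 4/5)/17 = 272 + (1/2)*(1/17)*(-31/5) = 272 - 31/170 = 46209/170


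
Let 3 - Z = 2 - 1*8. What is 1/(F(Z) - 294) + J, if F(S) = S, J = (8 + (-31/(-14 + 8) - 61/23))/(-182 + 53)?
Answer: -143779/1691190 ≈ -0.085016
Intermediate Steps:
Z = 9 (Z = 3 - (2 - 1*8) = 3 - (2 - 8) = 3 - 1*(-6) = 3 + 6 = 9)
J = -1451/17802 (J = (8 + (-31/(-6) - 61*1/23))/(-129) = (8 + (-31*(-1/6) - 61/23))*(-1/129) = (8 + (31/6 - 61/23))*(-1/129) = (8 + 347/138)*(-1/129) = (1451/138)*(-1/129) = -1451/17802 ≈ -0.081508)
1/(F(Z) - 294) + J = 1/(9 - 294) - 1451/17802 = 1/(-285) - 1451/17802 = -1/285 - 1451/17802 = -143779/1691190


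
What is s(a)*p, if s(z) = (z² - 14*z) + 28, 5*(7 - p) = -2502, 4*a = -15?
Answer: 3838481/80 ≈ 47981.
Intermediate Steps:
a = -15/4 (a = (¼)*(-15) = -15/4 ≈ -3.7500)
p = 2537/5 (p = 7 - ⅕*(-2502) = 7 + 2502/5 = 2537/5 ≈ 507.40)
s(z) = 28 + z² - 14*z
s(a)*p = (28 + (-15/4)² - 14*(-15/4))*(2537/5) = (28 + 225/16 + 105/2)*(2537/5) = (1513/16)*(2537/5) = 3838481/80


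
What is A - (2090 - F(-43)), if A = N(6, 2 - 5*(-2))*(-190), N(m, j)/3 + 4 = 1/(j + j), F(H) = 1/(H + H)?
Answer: 28593/172 ≈ 166.24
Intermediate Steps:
F(H) = 1/(2*H)
N(m, j) = -12 + 3/(2*j) (N(m, j) = -12 + 3/(j + j) = -12 + 3/((2*j)) = -12 + 3*(1/(2*j)) = -12 + 3/(2*j))
A = 9025/4 (A = (-12 + 3/(2*(2 - 5*(-2))))*(-190) = (-12 + 3/(2*(2 + 10)))*(-190) = (-12 + (3/2)/12)*(-190) = (-12 + (3/2)*(1/12))*(-190) = (-12 + ⅛)*(-190) = -95/8*(-190) = 9025/4 ≈ 2256.3)
A - (2090 - F(-43)) = 9025/4 - (2090 - 1/(2*(-43))) = 9025/4 - (2090 - (-1)/(2*43)) = 9025/4 - (2090 - 1*(-1/86)) = 9025/4 - (2090 + 1/86) = 9025/4 - 1*179741/86 = 9025/4 - 179741/86 = 28593/172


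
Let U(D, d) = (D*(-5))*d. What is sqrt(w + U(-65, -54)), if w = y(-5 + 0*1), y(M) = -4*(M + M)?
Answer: I*sqrt(17510) ≈ 132.33*I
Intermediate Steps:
y(M) = -8*M
w = 40 (w = -8*(-5 + 0*1) = -8*(-5 + 0) = -8*(-5) = 40)
U(D, d) = -5*D*d (U(D, d) = (-5*D)*d = -5*D*d)
sqrt(w + U(-65, -54)) = sqrt(40 - 5*(-65)*(-54)) = sqrt(40 - 17550) = sqrt(-17510) = I*sqrt(17510)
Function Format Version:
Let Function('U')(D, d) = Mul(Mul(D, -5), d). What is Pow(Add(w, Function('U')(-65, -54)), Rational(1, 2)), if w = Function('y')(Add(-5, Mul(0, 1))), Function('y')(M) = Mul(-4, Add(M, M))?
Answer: Mul(I, Pow(17510, Rational(1, 2))) ≈ Mul(132.33, I)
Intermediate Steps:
Function('y')(M) = Mul(-8, M) (Function('y')(M) = Mul(-4, Mul(2, M)) = Mul(-8, M))
w = 40 (w = Mul(-8, Add(-5, Mul(0, 1))) = Mul(-8, Add(-5, 0)) = Mul(-8, -5) = 40)
Function('U')(D, d) = Mul(-5, D, d) (Function('U')(D, d) = Mul(Mul(-5, D), d) = Mul(-5, D, d))
Pow(Add(w, Function('U')(-65, -54)), Rational(1, 2)) = Pow(Add(40, Mul(-5, -65, -54)), Rational(1, 2)) = Pow(Add(40, -17550), Rational(1, 2)) = Pow(-17510, Rational(1, 2)) = Mul(I, Pow(17510, Rational(1, 2)))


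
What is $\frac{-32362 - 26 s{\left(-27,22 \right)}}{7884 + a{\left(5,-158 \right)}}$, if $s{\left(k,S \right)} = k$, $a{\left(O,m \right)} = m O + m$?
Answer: $- \frac{7915}{1734} \approx -4.5646$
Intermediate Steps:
$a{\left(O,m \right)} = m + O m$ ($a{\left(O,m \right)} = O m + m = m + O m$)
$\frac{-32362 - 26 s{\left(-27,22 \right)}}{7884 + a{\left(5,-158 \right)}} = \frac{-32362 - -702}{7884 - 158 \left(1 + 5\right)} = \frac{-32362 + 702}{7884 - 948} = - \frac{31660}{7884 - 948} = - \frac{31660}{6936} = \left(-31660\right) \frac{1}{6936} = - \frac{7915}{1734}$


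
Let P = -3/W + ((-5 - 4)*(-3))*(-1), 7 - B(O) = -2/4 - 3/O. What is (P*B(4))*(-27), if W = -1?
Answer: 5346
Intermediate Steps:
B(O) = 15/2 + 3/O (B(O) = 7 - (-2/4 - 3/O) = 7 - (-2*¼ - 3/O) = 7 - (-½ - 3/O) = 7 + (½ + 3/O) = 15/2 + 3/O)
P = -24 (P = -3/(-1) + ((-5 - 4)*(-3))*(-1) = -3*(-1) - 9*(-3)*(-1) = 3 + 27*(-1) = 3 - 27 = -24)
(P*B(4))*(-27) = -24*(15/2 + 3/4)*(-27) = -24*(15/2 + 3*(¼))*(-27) = -24*(15/2 + ¾)*(-27) = -24*33/4*(-27) = -198*(-27) = 5346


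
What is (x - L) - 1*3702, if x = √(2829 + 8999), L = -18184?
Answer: 14482 + 2*√2957 ≈ 14591.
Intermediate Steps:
x = 2*√2957 (x = √11828 = 2*√2957 ≈ 108.76)
(x - L) - 1*3702 = (2*√2957 - 1*(-18184)) - 1*3702 = (2*√2957 + 18184) - 3702 = (18184 + 2*√2957) - 3702 = 14482 + 2*√2957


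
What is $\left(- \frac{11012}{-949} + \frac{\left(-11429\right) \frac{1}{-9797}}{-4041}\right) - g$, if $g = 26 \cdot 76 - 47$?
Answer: $- \frac{72037743422414}{37570603473} \approx -1917.4$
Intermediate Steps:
$g = 1929$ ($g = 1976 - 47 = 1929$)
$\left(- \frac{11012}{-949} + \frac{\left(-11429\right) \frac{1}{-9797}}{-4041}\right) - g = \left(- \frac{11012}{-949} + \frac{\left(-11429\right) \frac{1}{-9797}}{-4041}\right) - 1929 = \left(\left(-11012\right) \left(- \frac{1}{949}\right) + \left(-11429\right) \left(- \frac{1}{9797}\right) \left(- \frac{1}{4041}\right)\right) - 1929 = \left(\frac{11012}{949} + \frac{11429}{9797} \left(- \frac{1}{4041}\right)\right) - 1929 = \left(\frac{11012}{949} - \frac{11429}{39589677}\right) - 1929 = \frac{435950677003}{37570603473} - 1929 = - \frac{72037743422414}{37570603473}$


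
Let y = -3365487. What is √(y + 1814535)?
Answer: 6*I*√43082 ≈ 1245.4*I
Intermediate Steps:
√(y + 1814535) = √(-3365487 + 1814535) = √(-1550952) = 6*I*√43082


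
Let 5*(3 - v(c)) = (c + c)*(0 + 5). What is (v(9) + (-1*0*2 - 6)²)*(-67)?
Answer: -1407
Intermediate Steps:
v(c) = 3 - 2*c (v(c) = 3 - (c + c)*(0 + 5)/5 = 3 - 2*c*5/5 = 3 - 2*c)
(v(9) + (-1*0*2 - 6)²)*(-67) = ((3 - 2*9) + (-1*0*2 - 6)²)*(-67) = ((3 - 18) + (0*2 - 6)²)*(-67) = (-15 + (0 - 6)²)*(-67) = (-15 + (-6)²)*(-67) = (-15 + 36)*(-67) = 21*(-67) = -1407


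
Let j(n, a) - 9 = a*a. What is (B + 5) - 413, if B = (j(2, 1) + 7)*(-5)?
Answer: -493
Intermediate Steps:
j(n, a) = 9 + a² (j(n, a) = 9 + a*a = 9 + a²)
B = -85 (B = ((9 + 1²) + 7)*(-5) = ((9 + 1) + 7)*(-5) = (10 + 7)*(-5) = 17*(-5) = -85)
(B + 5) - 413 = (-85 + 5) - 413 = -80 - 413 = -493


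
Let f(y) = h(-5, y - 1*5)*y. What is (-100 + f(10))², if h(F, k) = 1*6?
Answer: 1600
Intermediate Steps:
h(F, k) = 6
f(y) = 6*y
(-100 + f(10))² = (-100 + 6*10)² = (-100 + 60)² = (-40)² = 1600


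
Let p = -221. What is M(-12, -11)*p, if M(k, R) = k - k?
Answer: 0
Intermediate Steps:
M(k, R) = 0
M(-12, -11)*p = 0*(-221) = 0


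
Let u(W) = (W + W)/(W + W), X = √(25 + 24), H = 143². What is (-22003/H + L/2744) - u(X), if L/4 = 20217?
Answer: 384295361/14028014 ≈ 27.395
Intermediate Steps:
L = 80868 (L = 4*20217 = 80868)
H = 20449
X = 7 (X = √49 = 7)
u(W) = 1 (u(W) = (2*W)/((2*W)) = (2*W)*(1/(2*W)) = 1)
(-22003/H + L/2744) - u(X) = (-22003/20449 + 80868/2744) - 1*1 = (-22003*1/20449 + 80868*(1/2744)) - 1 = (-22003/20449 + 20217/686) - 1 = 398323375/14028014 - 1 = 384295361/14028014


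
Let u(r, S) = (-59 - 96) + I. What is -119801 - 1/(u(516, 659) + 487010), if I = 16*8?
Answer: -58341050384/486983 ≈ -1.1980e+5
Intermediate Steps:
I = 128
u(r, S) = -27 (u(r, S) = (-59 - 96) + 128 = -155 + 128 = -27)
-119801 - 1/(u(516, 659) + 487010) = -119801 - 1/(-27 + 487010) = -119801 - 1/486983 = -58341050384/486983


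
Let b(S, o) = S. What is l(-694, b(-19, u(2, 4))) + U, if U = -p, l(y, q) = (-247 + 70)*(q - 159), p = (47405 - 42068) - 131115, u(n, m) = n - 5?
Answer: 157284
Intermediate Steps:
u(n, m) = -5 + n
p = -125778 (p = 5337 - 131115 = -125778)
l(y, q) = 28143 - 177*q (l(y, q) = -177*(-159 + q) = 28143 - 177*q)
U = 125778 (U = -1*(-125778) = 125778)
l(-694, b(-19, u(2, 4))) + U = (28143 - 177*(-19)) + 125778 = (28143 + 3363) + 125778 = 31506 + 125778 = 157284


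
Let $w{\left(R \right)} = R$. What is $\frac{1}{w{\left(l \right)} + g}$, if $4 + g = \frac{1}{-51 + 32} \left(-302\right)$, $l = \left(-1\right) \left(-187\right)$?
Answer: $\frac{19}{3779} \approx 0.0050278$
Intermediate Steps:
$l = 187$
$g = \frac{226}{19}$ ($g = -4 + \frac{1}{-51 + 32} \left(-302\right) = -4 + \frac{1}{-19} \left(-302\right) = -4 - - \frac{302}{19} = -4 + \frac{302}{19} = \frac{226}{19} \approx 11.895$)
$\frac{1}{w{\left(l \right)} + g} = \frac{1}{187 + \frac{226}{19}} = \frac{1}{\frac{3779}{19}} = \frac{19}{3779}$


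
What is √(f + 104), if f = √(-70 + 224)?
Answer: √(104 + √154) ≈ 10.789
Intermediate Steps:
f = √154 ≈ 12.410
√(f + 104) = √(√154 + 104) = √(104 + √154)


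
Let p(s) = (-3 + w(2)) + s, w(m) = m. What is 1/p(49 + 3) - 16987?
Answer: -866336/51 ≈ -16987.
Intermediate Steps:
p(s) = -1 + s (p(s) = (-3 + 2) + s = -1 + s)
1/p(49 + 3) - 16987 = 1/(-1 + (49 + 3)) - 16987 = 1/(-1 + 52) - 16987 = 1/51 - 16987 = -866336/51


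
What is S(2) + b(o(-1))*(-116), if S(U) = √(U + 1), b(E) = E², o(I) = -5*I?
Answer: -2900 + √3 ≈ -2898.3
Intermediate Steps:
S(U) = √(1 + U)
S(2) + b(o(-1))*(-116) = √(1 + 2) + (-5*(-1))²*(-116) = √3 + 5²*(-116) = √3 + 25*(-116) = √3 - 2900 = -2900 + √3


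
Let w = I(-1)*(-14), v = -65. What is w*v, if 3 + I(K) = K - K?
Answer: -2730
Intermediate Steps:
I(K) = -3 (I(K) = -3 + (K - K) = -3 + 0 = -3)
w = 42 (w = -3*(-14) = 42)
w*v = 42*(-65) = -2730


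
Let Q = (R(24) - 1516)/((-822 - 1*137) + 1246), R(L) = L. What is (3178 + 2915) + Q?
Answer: 1747199/287 ≈ 6087.8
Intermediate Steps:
Q = -1492/287 (Q = (24 - 1516)/((-822 - 1*137) + 1246) = -1492/((-822 - 137) + 1246) = -1492/(-959 + 1246) = -1492/287 ≈ -5.1986)
(3178 + 2915) + Q = (3178 + 2915) - 1492/287 = 6093 - 1492/287 = 1747199/287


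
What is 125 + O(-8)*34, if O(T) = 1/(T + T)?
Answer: 983/8 ≈ 122.88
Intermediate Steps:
O(T) = 1/(2*T)
125 + O(-8)*34 = 125 + ((1/2)/(-8))*34 = 125 + ((1/2)*(-1/8))*34 = 125 - 1/16*34 = 125 - 17/8 = 983/8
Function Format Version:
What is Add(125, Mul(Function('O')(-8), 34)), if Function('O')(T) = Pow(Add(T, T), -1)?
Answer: Rational(983, 8) ≈ 122.88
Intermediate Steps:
Function('O')(T) = Mul(Rational(1, 2), Pow(T, -1)) (Function('O')(T) = Pow(Mul(2, T), -1) = Mul(Rational(1, 2), Pow(T, -1)))
Add(125, Mul(Function('O')(-8), 34)) = Add(125, Mul(Mul(Rational(1, 2), Pow(-8, -1)), 34)) = Add(125, Mul(Mul(Rational(1, 2), Rational(-1, 8)), 34)) = Add(125, Mul(Rational(-1, 16), 34)) = Add(125, Rational(-17, 8)) = Rational(983, 8)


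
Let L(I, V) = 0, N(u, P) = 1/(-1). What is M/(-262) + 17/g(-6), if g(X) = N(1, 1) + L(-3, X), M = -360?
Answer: -2047/131 ≈ -15.626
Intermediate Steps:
N(u, P) = -1 (N(u, P) = 1*(-1) = -1)
g(X) = -1 (g(X) = -1 + 0 = -1)
M/(-262) + 17/g(-6) = -360/(-262) + 17/(-1) = -360*(-1/262) + 17*(-1) = 180/131 - 17 = -2047/131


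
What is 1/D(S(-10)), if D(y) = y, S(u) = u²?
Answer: 1/100 ≈ 0.010000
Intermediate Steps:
1/D(S(-10)) = 1/((-10)²) = 1/100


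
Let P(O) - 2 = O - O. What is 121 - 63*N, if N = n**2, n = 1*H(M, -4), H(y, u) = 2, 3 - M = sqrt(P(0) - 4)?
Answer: -131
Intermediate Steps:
P(O) = 2 (P(O) = 2 + (O - O) = 2 + 0 = 2)
M = 3 - I*sqrt(2) (M = 3 - sqrt(2 - 4) = 3 - sqrt(-2) = 3 - I*sqrt(2) ≈ 3.0 - 1.4142*I)
n = 2 (n = 1*2 = 2)
N = 4 (N = 2**2 = 4)
121 - 63*N = 121 - 63*4 = 121 - 252 = -131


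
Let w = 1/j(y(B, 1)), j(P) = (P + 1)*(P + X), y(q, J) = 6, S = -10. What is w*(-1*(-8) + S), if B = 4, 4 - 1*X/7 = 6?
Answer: 1/28 ≈ 0.035714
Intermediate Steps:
X = -14 (X = 28 - 7*6 = 28 - 42 = -14)
j(P) = (1 + P)*(-14 + P) (j(P) = (P + 1)*(P - 14) = (1 + P)*(-14 + P))
w = -1/56 (w = 1/(-14 + 6**2 - 13*6) = 1/(-14 + 36 - 78) = 1/(-56) = -1/56 ≈ -0.017857)
w*(-1*(-8) + S) = -(-1*(-8) - 10)/56 = -(8 - 10)/56 = -1/56*(-2) = 1/28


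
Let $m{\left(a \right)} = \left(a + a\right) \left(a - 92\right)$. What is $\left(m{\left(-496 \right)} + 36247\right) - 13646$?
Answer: $605897$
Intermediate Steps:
$m{\left(a \right)} = 2 a \left(-92 + a\right)$
$\left(m{\left(-496 \right)} + 36247\right) - 13646 = \left(2 \left(-496\right) \left(-92 - 496\right) + 36247\right) - 13646 = \left(2 \left(-496\right) \left(-588\right) + 36247\right) - 13646 = \left(583296 + 36247\right) - 13646 = 619543 - 13646 = 605897$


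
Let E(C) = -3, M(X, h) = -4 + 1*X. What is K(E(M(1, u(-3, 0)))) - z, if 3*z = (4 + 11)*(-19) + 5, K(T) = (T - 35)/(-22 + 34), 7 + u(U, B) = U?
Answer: 541/6 ≈ 90.167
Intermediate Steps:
u(U, B) = -7 + U
M(X, h) = -4 + X
K(T) = -35/12 + T/12 (K(T) = (-35 + T)/12 = (-35 + T)*(1/12) = -35/12 + T/12)
z = -280/3 (z = ((4 + 11)*(-19) + 5)/3 = (15*(-19) + 5)/3 = (-285 + 5)/3 = (⅓)*(-280) = -280/3 ≈ -93.333)
K(E(M(1, u(-3, 0)))) - z = (-35/12 + (1/12)*(-3)) - 1*(-280/3) = (-35/12 - ¼) + 280/3 = -19/6 + 280/3 = 541/6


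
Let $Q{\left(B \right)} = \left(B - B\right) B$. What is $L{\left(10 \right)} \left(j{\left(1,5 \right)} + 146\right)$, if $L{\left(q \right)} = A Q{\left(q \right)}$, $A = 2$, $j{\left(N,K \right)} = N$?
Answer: $0$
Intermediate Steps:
$Q{\left(B \right)} = 0$ ($Q{\left(B \right)} = 0 B = 0$)
$L{\left(q \right)} = 0$ ($L{\left(q \right)} = 2 \cdot 0 = 0$)
$L{\left(10 \right)} \left(j{\left(1,5 \right)} + 146\right) = 0 \left(1 + 146\right) = 0 \cdot 147 = 0$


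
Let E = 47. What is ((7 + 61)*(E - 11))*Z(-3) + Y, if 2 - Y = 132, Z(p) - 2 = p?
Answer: -2578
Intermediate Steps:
Z(p) = 2 + p
Y = -130 (Y = 2 - 1*132 = 2 - 132 = -130)
((7 + 61)*(E - 11))*Z(-3) + Y = ((7 + 61)*(47 - 11))*(2 - 3) - 130 = (68*36)*(-1) - 130 = 2448*(-1) - 130 = -2448 - 130 = -2578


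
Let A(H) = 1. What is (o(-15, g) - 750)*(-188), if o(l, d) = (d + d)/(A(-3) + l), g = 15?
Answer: 989820/7 ≈ 1.4140e+5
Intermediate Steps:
o(l, d) = 2*d/(1 + l) (o(l, d) = (d + d)/(1 + l) = (2*d)/(1 + l) = 2*d/(1 + l))
(o(-15, g) - 750)*(-188) = (2*15/(1 - 15) - 750)*(-188) = (2*15/(-14) - 750)*(-188) = (2*15*(-1/14) - 750)*(-188) = (-15/7 - 750)*(-188) = -5265/7*(-188) = 989820/7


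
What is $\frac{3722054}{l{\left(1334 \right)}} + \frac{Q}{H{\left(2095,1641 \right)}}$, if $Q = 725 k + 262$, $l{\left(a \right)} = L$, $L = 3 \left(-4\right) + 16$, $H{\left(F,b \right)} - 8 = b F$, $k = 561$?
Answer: $\frac{914004445765}{982258} \approx 9.3051 \cdot 10^{5}$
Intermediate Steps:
$H{\left(F,b \right)} = 8 + F b$ ($H{\left(F,b \right)} = 8 + b F = 8 + F b$)
$L = 4$ ($L = -12 + 16 = 4$)
$l{\left(a \right)} = 4$
$Q = 406987$ ($Q = 725 \cdot 561 + 262 = 406725 + 262 = 406987$)
$\frac{3722054}{l{\left(1334 \right)}} + \frac{Q}{H{\left(2095,1641 \right)}} = \frac{3722054}{4} + \frac{406987}{8 + 2095 \cdot 1641} = 3722054 \cdot \frac{1}{4} + \frac{406987}{8 + 3437895} = \frac{1861027}{2} + \frac{406987}{3437903} = \frac{1861027}{2} + 406987 \cdot \frac{1}{3437903} = \frac{1861027}{2} + \frac{58141}{491129} = \frac{914004445765}{982258}$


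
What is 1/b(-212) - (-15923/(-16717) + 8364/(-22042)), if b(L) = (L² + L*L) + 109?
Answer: -41490912844/72405556401 ≈ -0.57304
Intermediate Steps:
b(L) = 109 + 2*L² (b(L) = (L² + L²) + 109 = 2*L² + 109 = 109 + 2*L²)
1/b(-212) - (-15923/(-16717) + 8364/(-22042)) = 1/(109 + 2*(-212)²) - (-15923/(-16717) + 8364/(-22042)) = 1/(109 + 2*44944) - (-15923*(-1/16717) + 8364*(-1/22042)) = 1/(109 + 89888) - (15923/16717 - 4182/11021) = 1/89997 - 1*105576889/184238057 = 1/89997 - 105576889/184238057 = -41490912844/72405556401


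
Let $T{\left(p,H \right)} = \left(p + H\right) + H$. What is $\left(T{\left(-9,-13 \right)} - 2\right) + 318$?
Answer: $281$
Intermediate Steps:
$T{\left(p,H \right)} = p + 2 H$ ($T{\left(p,H \right)} = \left(H + p\right) + H = p + 2 H$)
$\left(T{\left(-9,-13 \right)} - 2\right) + 318 = \left(\left(-9 + 2 \left(-13\right)\right) - 2\right) + 318 = \left(\left(-9 - 26\right) - 2\right) + 318 = \left(-35 - 2\right) + 318 = -37 + 318 = 281$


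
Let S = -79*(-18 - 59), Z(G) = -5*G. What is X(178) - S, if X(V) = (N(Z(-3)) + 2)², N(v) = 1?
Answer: -6074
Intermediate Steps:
X(V) = 9 (X(V) = (1 + 2)² = 3² = 9)
S = 6083 (S = -79*(-77) = 6083)
X(178) - S = 9 - 1*6083 = 9 - 6083 = -6074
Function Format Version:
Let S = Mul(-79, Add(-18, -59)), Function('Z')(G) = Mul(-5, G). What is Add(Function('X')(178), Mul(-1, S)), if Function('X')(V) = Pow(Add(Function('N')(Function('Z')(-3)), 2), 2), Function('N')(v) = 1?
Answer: -6074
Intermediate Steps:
Function('X')(V) = 9 (Function('X')(V) = Pow(Add(1, 2), 2) = Pow(3, 2) = 9)
S = 6083 (S = Mul(-79, -77) = 6083)
Add(Function('X')(178), Mul(-1, S)) = Add(9, Mul(-1, 6083)) = Add(9, -6083) = -6074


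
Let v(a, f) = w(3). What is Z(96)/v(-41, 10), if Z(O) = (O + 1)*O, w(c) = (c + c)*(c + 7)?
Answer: 776/5 ≈ 155.20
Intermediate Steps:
w(c) = 2*c*(7 + c) (w(c) = (2*c)*(7 + c) = 2*c*(7 + c))
v(a, f) = 60 (v(a, f) = 2*3*(7 + 3) = 2*3*10 = 60)
Z(O) = O*(1 + O) (Z(O) = (1 + O)*O = O*(1 + O))
Z(96)/v(-41, 10) = (96*(1 + 96))/60 = (96*97)*(1/60) = 9312*(1/60) = 776/5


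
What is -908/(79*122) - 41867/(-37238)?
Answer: 184851021/179449922 ≈ 1.0301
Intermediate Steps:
-908/(79*122) - 41867/(-37238) = -908/9638 - 41867*(-1/37238) = -908*1/9638 + 41867/37238 = -454/4819 + 41867/37238 = 184851021/179449922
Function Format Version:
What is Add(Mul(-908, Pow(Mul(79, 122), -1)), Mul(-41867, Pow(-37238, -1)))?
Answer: Rational(184851021, 179449922) ≈ 1.0301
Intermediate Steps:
Add(Mul(-908, Pow(Mul(79, 122), -1)), Mul(-41867, Pow(-37238, -1))) = Add(Mul(-908, Pow(9638, -1)), Mul(-41867, Rational(-1, 37238))) = Add(Mul(-908, Rational(1, 9638)), Rational(41867, 37238)) = Add(Rational(-454, 4819), Rational(41867, 37238)) = Rational(184851021, 179449922)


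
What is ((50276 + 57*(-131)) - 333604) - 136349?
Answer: -427144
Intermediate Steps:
((50276 + 57*(-131)) - 333604) - 136349 = ((50276 - 7467) - 333604) - 136349 = (42809 - 333604) - 136349 = -290795 - 136349 = -427144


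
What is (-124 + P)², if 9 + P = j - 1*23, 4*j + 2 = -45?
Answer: 450241/16 ≈ 28140.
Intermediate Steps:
j = -47/4 (j = -½ + (¼)*(-45) = -½ - 45/4 = -47/4 ≈ -11.750)
P = -175/4 (P = -9 + (-47/4 - 1*23) = -9 + (-47/4 - 23) = -9 - 139/4 = -175/4 ≈ -43.750)
(-124 + P)² = (-124 - 175/4)² = (-671/4)² = 450241/16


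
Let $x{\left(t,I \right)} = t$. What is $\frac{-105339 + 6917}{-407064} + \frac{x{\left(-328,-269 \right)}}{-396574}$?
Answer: $\frac{9791280805}{40357749684} \approx 0.24261$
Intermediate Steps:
$\frac{-105339 + 6917}{-407064} + \frac{x{\left(-328,-269 \right)}}{-396574} = \frac{-105339 + 6917}{-407064} - \frac{328}{-396574} = \left(-98422\right) \left(- \frac{1}{407064}\right) - - \frac{164}{198287} = \frac{49211}{203532} + \frac{164}{198287} = \frac{9791280805}{40357749684}$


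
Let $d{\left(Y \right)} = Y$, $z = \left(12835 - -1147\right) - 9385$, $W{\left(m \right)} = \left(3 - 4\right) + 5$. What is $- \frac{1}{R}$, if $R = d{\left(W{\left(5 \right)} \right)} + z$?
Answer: $- \frac{1}{4601} \approx -0.00021734$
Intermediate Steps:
$W{\left(m \right)} = 4$ ($W{\left(m \right)} = -1 + 5 = 4$)
$z = 4597$ ($z = \left(12835 + 1147\right) - 9385 = 13982 - 9385 = 4597$)
$R = 4601$ ($R = 4 + 4597 = 4601$)
$- \frac{1}{R} = - \frac{1}{4601}$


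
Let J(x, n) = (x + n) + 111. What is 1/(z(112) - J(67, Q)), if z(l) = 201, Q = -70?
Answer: 1/93 ≈ 0.010753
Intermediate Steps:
J(x, n) = 111 + n + x (J(x, n) = (n + x) + 111 = 111 + n + x)
1/(z(112) - J(67, Q)) = 1/(201 - (111 - 70 + 67)) = 1/(201 - 1*108) = 1/(201 - 108) = 1/93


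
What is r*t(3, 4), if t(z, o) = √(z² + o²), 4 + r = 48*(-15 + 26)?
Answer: 2620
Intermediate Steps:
r = 524 (r = -4 + 48*(-15 + 26) = -4 + 48*11 = -4 + 528 = 524)
t(z, o) = √(o² + z²)
r*t(3, 4) = 524*√(4² + 3²) = 524*√(16 + 9) = 524*√25 = 524*5 = 2620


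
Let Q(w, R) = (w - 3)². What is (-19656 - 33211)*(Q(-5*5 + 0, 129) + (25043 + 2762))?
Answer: -1511414663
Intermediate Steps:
Q(w, R) = (-3 + w)²
(-19656 - 33211)*(Q(-5*5 + 0, 129) + (25043 + 2762)) = (-19656 - 33211)*((-3 + (-5*5 + 0))² + (25043 + 2762)) = -52867*((-3 + (-25 + 0))² + 27805) = -52867*((-3 - 25)² + 27805) = -52867*((-28)² + 27805) = -52867*(784 + 27805) = -52867*28589 = -1511414663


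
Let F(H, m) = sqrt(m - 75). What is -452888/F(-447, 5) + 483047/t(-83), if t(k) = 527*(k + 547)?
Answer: 483047/244528 + 226444*I*sqrt(70)/35 ≈ 1.9754 + 54131.0*I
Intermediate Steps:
t(k) = 288269 + 527*k (t(k) = 527*(547 + k) = 288269 + 527*k)
F(H, m) = sqrt(-75 + m)
-452888/F(-447, 5) + 483047/t(-83) = -452888/sqrt(-75 + 5) + 483047/(288269 + 527*(-83)) = -452888*(-I*sqrt(70)/70) + 483047/(288269 - 43741) = -452888*(-I*sqrt(70)/70) + 483047/244528 = -(-226444)*I*sqrt(70)/35 + 483047*(1/244528) = 226444*I*sqrt(70)/35 + 483047/244528 = 483047/244528 + 226444*I*sqrt(70)/35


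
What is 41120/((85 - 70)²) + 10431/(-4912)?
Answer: 39926893/221040 ≈ 180.63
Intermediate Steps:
41120/((85 - 70)²) + 10431/(-4912) = 41120/(15²) + 10431*(-1/4912) = 41120/225 - 10431/4912 = 41120*(1/225) - 10431/4912 = 8224/45 - 10431/4912 = 39926893/221040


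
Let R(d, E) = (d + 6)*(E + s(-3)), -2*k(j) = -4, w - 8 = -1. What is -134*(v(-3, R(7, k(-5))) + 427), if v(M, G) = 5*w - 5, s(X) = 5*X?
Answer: -61238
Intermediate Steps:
w = 7 (w = 8 - 1 = 7)
k(j) = 2 (k(j) = -1/2*(-4) = 2)
R(d, E) = (-15 + E)*(6 + d) (R(d, E) = (d + 6)*(E + 5*(-3)) = (6 + d)*(E - 15) = (6 + d)*(-15 + E) = (-15 + E)*(6 + d))
v(M, G) = 30 (v(M, G) = 5*7 - 5 = 35 - 5 = 30)
-134*(v(-3, R(7, k(-5))) + 427) = -134*(30 + 427) = -134*457 = -61238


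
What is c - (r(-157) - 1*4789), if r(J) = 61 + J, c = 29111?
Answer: 33996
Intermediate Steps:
c - (r(-157) - 1*4789) = 29111 - ((61 - 157) - 1*4789) = 29111 - (-96 - 4789) = 29111 - 1*(-4885) = 29111 + 4885 = 33996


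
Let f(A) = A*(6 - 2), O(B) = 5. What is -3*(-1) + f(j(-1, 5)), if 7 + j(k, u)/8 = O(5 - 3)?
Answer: -61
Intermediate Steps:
j(k, u) = -16 (j(k, u) = -56 + 8*5 = -56 + 40 = -16)
f(A) = 4*A (f(A) = A*4 = 4*A)
-3*(-1) + f(j(-1, 5)) = -3*(-1) + 4*(-16) = 3 - 64 = -61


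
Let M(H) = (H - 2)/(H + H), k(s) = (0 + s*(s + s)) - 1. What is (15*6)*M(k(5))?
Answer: 2115/49 ≈ 43.163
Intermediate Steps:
k(s) = -1 + 2*s**2 (k(s) = (0 + s*(2*s)) - 1 = (0 + 2*s**2) - 1 = 2*s**2 - 1 = -1 + 2*s**2)
M(H) = (-2 + H)/(2*H) (M(H) = (-2 + H)/((2*H)) = (-2 + H)*(1/(2*H)) = (-2 + H)/(2*H))
(15*6)*M(k(5)) = (15*6)*((-2 + (-1 + 2*5**2))/(2*(-1 + 2*5**2))) = 90*((-2 + (-1 + 2*25))/(2*(-1 + 2*25))) = 90*((-2 + (-1 + 50))/(2*(-1 + 50))) = 90*((1/2)*(-2 + 49)/49) = 90*((1/2)*(1/49)*47) = 90*(47/98) = 2115/49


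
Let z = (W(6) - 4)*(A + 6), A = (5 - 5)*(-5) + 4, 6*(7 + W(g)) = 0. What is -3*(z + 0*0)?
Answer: 330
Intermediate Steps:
W(g) = -7 (W(g) = -7 + (1/6)*0 = -7 + 0 = -7)
A = 4 (A = 0*(-5) + 4 = 0 + 4 = 4)
z = -110 (z = (-7 - 4)*(4 + 6) = -11*10 = -110)
-3*(z + 0*0) = -3*(-110 + 0*0) = -3*(-110 + 0) = -3*(-110) = 330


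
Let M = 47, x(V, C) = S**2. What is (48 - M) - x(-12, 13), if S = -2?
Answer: -3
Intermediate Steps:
x(V, C) = 4 (x(V, C) = (-2)**2 = 4)
(48 - M) - x(-12, 13) = (48 - 1*47) - 1*4 = (48 - 47) - 4 = 1 - 4 = -3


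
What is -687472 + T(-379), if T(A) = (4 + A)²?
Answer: -546847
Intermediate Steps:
-687472 + T(-379) = -687472 + (4 - 379)² = -687472 + (-375)² = -687472 + 140625 = -546847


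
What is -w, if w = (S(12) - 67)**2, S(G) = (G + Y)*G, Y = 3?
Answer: -12769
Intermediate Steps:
S(G) = G*(3 + G) (S(G) = (G + 3)*G = (3 + G)*G = G*(3 + G))
w = 12769 (w = (12*(3 + 12) - 67)**2 = (12*15 - 67)**2 = (180 - 67)**2 = 113**2 = 12769)
-w = -1*12769 = -12769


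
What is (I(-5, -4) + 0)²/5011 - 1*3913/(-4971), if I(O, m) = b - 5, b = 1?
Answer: 19687579/24909681 ≈ 0.79036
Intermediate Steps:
I(O, m) = -4 (I(O, m) = 1 - 5 = -4)
(I(-5, -4) + 0)²/5011 - 1*3913/(-4971) = (-4 + 0)²/5011 - 1*3913/(-4971) = (-4)²*(1/5011) - 3913*(-1/4971) = 16*(1/5011) + 3913/4971 = 16/5011 + 3913/4971 = 19687579/24909681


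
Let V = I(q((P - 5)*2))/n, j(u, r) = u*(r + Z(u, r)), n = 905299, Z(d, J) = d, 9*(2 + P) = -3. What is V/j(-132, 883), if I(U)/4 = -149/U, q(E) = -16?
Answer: -149/358976401872 ≈ -4.1507e-10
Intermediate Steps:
P = -7/3 (P = -2 + (⅑)*(-3) = -2 - ⅓ = -7/3 ≈ -2.3333)
j(u, r) = u*(r + u)
I(U) = -596/U (I(U) = 4*(-149/U) = -596/U)
V = 149/3621196 (V = -596/(-16)/905299 = -596*(-1/16)*(1/905299) = (149/4)*(1/905299) = 149/3621196 ≈ 4.1147e-5)
V/j(-132, 883) = 149/(3621196*((-132*(883 - 132)))) = 149/(3621196*((-132*751))) = (149/3621196)/(-99132) = (149/3621196)*(-1/99132) = -149/358976401872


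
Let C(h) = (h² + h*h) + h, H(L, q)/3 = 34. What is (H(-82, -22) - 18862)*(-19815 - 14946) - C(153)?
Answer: 652069389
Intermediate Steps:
H(L, q) = 102 (H(L, q) = 3*34 = 102)
C(h) = h + 2*h² (C(h) = (h² + h²) + h = 2*h² + h = h + 2*h²)
(H(-82, -22) - 18862)*(-19815 - 14946) - C(153) = (102 - 18862)*(-19815 - 14946) - 153*(1 + 2*153) = -18760*(-34761) - 153*(1 + 306) = 652116360 - 153*307 = 652116360 - 1*46971 = 652116360 - 46971 = 652069389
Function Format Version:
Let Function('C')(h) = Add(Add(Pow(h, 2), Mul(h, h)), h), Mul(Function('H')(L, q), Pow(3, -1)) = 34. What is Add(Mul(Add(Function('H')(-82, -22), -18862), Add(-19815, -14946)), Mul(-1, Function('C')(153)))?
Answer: 652069389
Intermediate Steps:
Function('H')(L, q) = 102 (Function('H')(L, q) = Mul(3, 34) = 102)
Function('C')(h) = Add(h, Mul(2, Pow(h, 2))) (Function('C')(h) = Add(Add(Pow(h, 2), Pow(h, 2)), h) = Add(Mul(2, Pow(h, 2)), h) = Add(h, Mul(2, Pow(h, 2))))
Add(Mul(Add(Function('H')(-82, -22), -18862), Add(-19815, -14946)), Mul(-1, Function('C')(153))) = Add(Mul(Add(102, -18862), Add(-19815, -14946)), Mul(-1, Mul(153, Add(1, Mul(2, 153))))) = Add(Mul(-18760, -34761), Mul(-1, Mul(153, Add(1, 306)))) = Add(652116360, Mul(-1, Mul(153, 307))) = Add(652116360, Mul(-1, 46971)) = Add(652116360, -46971) = 652069389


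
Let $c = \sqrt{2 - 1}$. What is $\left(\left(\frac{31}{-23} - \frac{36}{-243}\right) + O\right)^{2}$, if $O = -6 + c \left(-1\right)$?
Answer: $\frac{25928464}{385641} \approx 67.235$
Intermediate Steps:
$c = 1$ ($c = \sqrt{1} = 1$)
$O = -7$ ($O = -6 + 1 \left(-1\right) = -6 - 1 = -7$)
$\left(\left(\frac{31}{-23} - \frac{36}{-243}\right) + O\right)^{2} = \left(\left(\frac{31}{-23} - \frac{36}{-243}\right) - 7\right)^{2} = \left(\left(31 \left(- \frac{1}{23}\right) - - \frac{4}{27}\right) - 7\right)^{2} = \left(\left(- \frac{31}{23} + \frac{4}{27}\right) - 7\right)^{2} = \left(- \frac{745}{621} - 7\right)^{2} = \left(- \frac{5092}{621}\right)^{2} = \frac{25928464}{385641}$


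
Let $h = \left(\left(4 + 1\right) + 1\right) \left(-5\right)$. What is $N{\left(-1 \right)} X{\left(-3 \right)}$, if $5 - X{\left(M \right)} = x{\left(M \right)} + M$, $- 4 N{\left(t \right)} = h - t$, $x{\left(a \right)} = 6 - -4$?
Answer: $- \frac{29}{2} \approx -14.5$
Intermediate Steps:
$x{\left(a \right)} = 10$ ($x{\left(a \right)} = 6 + 4 = 10$)
$h = -30$ ($h = \left(5 + 1\right) \left(-5\right) = 6 \left(-5\right) = -30$)
$N{\left(t \right)} = \frac{15}{2} + \frac{t}{4}$ ($N{\left(t \right)} = - \frac{-30 - t}{4} = \frac{15}{2} + \frac{t}{4}$)
$X{\left(M \right)} = -5 - M$ ($X{\left(M \right)} = 5 - \left(10 + M\right) = -5 - M$)
$N{\left(-1 \right)} X{\left(-3 \right)} = \left(\frac{15}{2} + \frac{1}{4} \left(-1\right)\right) \left(-5 - -3\right) = \left(\frac{15}{2} - \frac{1}{4}\right) \left(-5 + 3\right) = \frac{29}{4} \left(-2\right) = - \frac{29}{2}$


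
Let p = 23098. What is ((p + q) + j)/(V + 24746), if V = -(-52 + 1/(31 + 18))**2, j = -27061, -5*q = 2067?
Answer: -52538682/264639685 ≈ -0.19853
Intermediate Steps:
q = -2067/5 (q = -1/5*2067 = -2067/5 ≈ -413.40)
V = -6487209/2401 (V = -(-52 + 1/49)**2 = -(-2547/49)**2 = -1*6487209/2401 = -6487209/2401 ≈ -2701.9)
((p + q) + j)/(V + 24746) = ((23098 - 2067/5) - 27061)/(-6487209/2401 + 24746) = (113423/5 - 27061)/(52927937/2401) = -21882/5*2401/52927937 = -52538682/264639685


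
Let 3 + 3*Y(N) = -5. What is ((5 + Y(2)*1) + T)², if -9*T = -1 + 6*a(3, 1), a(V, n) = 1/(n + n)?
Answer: 361/81 ≈ 4.4568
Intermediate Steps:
Y(N) = -8/3 (Y(N) = -1 + (⅓)*(-5) = -1 - 5/3 = -8/3)
a(V, n) = 1/(2*n)
T = -2/9 (T = -(-1 + 6*((½)/1))/9 = -(-1 + 6*((½)*1))/9 = -(-1 + 6*(½))/9 = -(-1 + 3)/9 = -⅑*2 = -2/9 ≈ -0.22222)
((5 + Y(2)*1) + T)² = ((5 - 8/3*1) - 2/9)² = ((5 - 8/3) - 2/9)² = (7/3 - 2/9)² = (19/9)² = 361/81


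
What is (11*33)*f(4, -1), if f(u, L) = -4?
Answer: -1452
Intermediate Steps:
(11*33)*f(4, -1) = (11*33)*(-4) = 363*(-4) = -1452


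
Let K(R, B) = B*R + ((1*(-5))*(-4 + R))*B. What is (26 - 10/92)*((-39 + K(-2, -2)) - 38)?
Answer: -158403/46 ≈ -3443.5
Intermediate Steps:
K(R, B) = B*R + B*(20 - 5*R) (K(R, B) = B*R + (-5*(-4 + R))*B = B*R + (20 - 5*R)*B = B*R + B*(20 - 5*R))
(26 - 10/92)*((-39 + K(-2, -2)) - 38) = (26 - 10/92)*((-39 + 4*(-2)*(5 - 1*(-2))) - 38) = (26 - 10*1/92)*((-39 + 4*(-2)*(5 + 2)) - 38) = (26 - 5/46)*((-39 + 4*(-2)*7) - 38) = 1191*((-39 - 56) - 38)/46 = 1191*(-95 - 38)/46 = (1191/46)*(-133) = -158403/46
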